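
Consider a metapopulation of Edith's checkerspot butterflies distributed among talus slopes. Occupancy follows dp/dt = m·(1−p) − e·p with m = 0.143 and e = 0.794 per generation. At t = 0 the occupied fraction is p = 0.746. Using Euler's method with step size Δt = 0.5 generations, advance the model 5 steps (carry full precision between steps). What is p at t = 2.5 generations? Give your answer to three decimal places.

0.178

Update rule: p ← p + [m·(1−p) − e·p]·Δt with Δt = 0.5.
t = 0.5: p = 0.74600 + (-0.27800) = 0.46800
t = 1: p = 0.46800 + (-0.14776) = 0.32024
t = 1.5: p = 0.32024 + (-0.07853) = 0.24171
t = 2: p = 0.24171 + (-0.04174) = 0.19997
t = 2.5: p = 0.19997 + (-0.02219) = 0.17778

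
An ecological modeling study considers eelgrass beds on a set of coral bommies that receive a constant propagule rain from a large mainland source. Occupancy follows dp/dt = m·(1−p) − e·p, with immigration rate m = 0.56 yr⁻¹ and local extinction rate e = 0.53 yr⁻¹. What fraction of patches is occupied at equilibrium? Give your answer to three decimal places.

Setting dp/dt = 0: m − m·p* = e·p*, so m = (m+e)·p*.
p* = m/(m+e) = 0.56/(0.56+0.53) = 0.56/1.0900 = 0.5138.

0.514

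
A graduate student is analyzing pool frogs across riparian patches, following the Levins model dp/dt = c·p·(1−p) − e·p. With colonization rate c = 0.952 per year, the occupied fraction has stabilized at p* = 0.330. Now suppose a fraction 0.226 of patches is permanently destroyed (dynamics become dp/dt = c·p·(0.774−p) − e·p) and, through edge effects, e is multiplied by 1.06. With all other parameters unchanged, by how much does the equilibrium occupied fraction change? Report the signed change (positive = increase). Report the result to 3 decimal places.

Balance c(1−p*) = e gives e = 0.952×(1 − 0.33000) = 0.63784.
New p* = 0.774 − e/c = 0.774 − 0.67611/0.95200 = 0.06380.
Δp* = 0.06380 − 0.33000 = -0.26620.

-0.266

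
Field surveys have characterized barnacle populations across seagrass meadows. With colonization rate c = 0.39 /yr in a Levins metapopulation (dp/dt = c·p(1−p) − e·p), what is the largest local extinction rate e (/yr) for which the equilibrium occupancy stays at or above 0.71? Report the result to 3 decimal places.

1 − e/c ≥ 0.71 ⇒ e ≤ c(1 − 0.71) = 0.39 × 0.2900.
e_max = 0.1131.

0.113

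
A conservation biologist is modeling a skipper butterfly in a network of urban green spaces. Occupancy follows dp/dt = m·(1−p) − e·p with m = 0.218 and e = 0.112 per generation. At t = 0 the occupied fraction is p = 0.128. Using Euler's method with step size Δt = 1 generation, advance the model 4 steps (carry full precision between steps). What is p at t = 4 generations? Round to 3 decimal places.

Update rule: p ← p + [m·(1−p) − e·p]·Δt with Δt = 1.
p: 0.12800 → 0.30376  (Δp = +0.17576)
p: 0.30376 → 0.42152  (Δp = +0.11776)
p: 0.42152 → 0.50042  (Δp = +0.07890)
p: 0.50042 → 0.55328  (Δp = +0.05286)

0.553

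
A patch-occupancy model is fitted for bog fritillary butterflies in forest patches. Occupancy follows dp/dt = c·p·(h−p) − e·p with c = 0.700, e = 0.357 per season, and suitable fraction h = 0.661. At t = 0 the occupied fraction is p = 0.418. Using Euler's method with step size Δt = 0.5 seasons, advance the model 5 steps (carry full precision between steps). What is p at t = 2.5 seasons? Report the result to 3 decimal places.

Update rule: p ← p + [c·p·(h−p) − e·p]·Δt with Δt = 0.5.
step 1: Δp = -0.03906, p = 0.37894
step 2: Δp = -0.03023, p = 0.34871
step 3: Δp = -0.02413, p = 0.32458
step 4: Δp = -0.01972, p = 0.30486
step 5: Δp = -0.01642, p = 0.28844

0.288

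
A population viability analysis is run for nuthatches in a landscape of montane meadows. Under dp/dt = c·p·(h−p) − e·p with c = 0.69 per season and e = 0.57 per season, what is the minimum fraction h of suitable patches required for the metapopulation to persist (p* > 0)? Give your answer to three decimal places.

p* = h − e/c is positive only when h > e/c.
h_min = e/c = 0.57/0.69 = 0.8261.

0.826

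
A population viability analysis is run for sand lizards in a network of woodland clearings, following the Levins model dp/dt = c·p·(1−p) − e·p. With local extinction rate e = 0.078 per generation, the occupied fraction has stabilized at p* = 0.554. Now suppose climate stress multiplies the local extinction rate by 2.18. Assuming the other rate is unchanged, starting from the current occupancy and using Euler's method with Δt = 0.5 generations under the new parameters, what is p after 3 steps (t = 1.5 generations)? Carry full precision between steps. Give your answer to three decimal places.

Balance c(1−p*) = e gives c = e/(1 − 0.55400) = 0.078/0.44600 = 0.17489.
Starting from p₀ = 0.55400; update p ← p + (dp/dt)·Δt with the new parameters.
p: 0.55400 → 0.52850  (Δp = -0.02550)
p: 0.52850 → 0.50536  (Δp = -0.02314)
p: 0.50536 → 0.48425  (Δp = -0.02111)

0.484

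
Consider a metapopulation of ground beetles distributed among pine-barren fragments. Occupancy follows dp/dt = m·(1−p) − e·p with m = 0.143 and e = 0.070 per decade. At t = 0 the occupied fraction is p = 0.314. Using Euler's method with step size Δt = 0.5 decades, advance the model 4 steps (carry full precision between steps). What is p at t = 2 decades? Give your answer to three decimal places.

Update rule: p ← p + [m·(1−p) − e·p]·Δt with Δt = 0.5.
t = 0.5: p = 0.31400 + (+0.03806) = 0.35206
t = 1: p = 0.35206 + (+0.03401) = 0.38606
t = 1.5: p = 0.38606 + (+0.03038) = 0.41645
t = 2: p = 0.41645 + (+0.02715) = 0.44360

0.444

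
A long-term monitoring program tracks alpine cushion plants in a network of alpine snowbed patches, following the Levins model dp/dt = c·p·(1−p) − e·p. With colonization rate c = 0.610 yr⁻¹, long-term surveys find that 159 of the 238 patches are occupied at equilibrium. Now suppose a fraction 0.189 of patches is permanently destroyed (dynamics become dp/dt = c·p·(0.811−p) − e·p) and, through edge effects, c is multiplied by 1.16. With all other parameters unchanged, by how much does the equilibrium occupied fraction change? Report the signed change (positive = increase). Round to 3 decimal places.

Observed p* = 159/238 = 0.66807.
Balance c(1−p*) = e gives e = 0.610×(1 − 0.66807) = 0.20248.
New p* = 0.811 − e/c = 0.811 − 0.20248/0.70760 = 0.52485.
Δp* = 0.52485 − 0.66807 = -0.14322.

-0.143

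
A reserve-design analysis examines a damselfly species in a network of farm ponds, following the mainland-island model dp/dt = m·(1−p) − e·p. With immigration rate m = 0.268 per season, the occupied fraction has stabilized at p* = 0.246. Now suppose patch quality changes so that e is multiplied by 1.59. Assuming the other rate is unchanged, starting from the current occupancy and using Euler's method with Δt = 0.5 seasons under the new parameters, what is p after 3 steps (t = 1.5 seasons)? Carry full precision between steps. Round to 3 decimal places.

Balance m(1−p*) = e·p* gives e = m(1−p*)/p* = 0.268×0.75400/0.24600 = 0.82143.
Starting from p₀ = 0.24600; update p ← p + (dp/dt)·Δt with the new parameters.
p: 0.24600 → 0.18639  (Δp = -0.05961)
p: 0.18639 → 0.17369  (Δp = -0.01269)
p: 0.17369 → 0.17099  (Δp = -0.00270)

0.171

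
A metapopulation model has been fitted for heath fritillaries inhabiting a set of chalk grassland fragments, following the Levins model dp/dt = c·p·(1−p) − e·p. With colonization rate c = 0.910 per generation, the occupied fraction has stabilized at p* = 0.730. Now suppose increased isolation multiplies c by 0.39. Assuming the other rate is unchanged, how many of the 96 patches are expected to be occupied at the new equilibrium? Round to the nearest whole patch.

30

Balance c(1−p*) = e gives e = 0.910×(1 − 0.73000) = 0.24570.
New p* = 1 − e/c = 1 − 0.24570/0.35490 = 0.30769.
Expected occupied = 96 × 0.30769 = 29.54 ≈ 30.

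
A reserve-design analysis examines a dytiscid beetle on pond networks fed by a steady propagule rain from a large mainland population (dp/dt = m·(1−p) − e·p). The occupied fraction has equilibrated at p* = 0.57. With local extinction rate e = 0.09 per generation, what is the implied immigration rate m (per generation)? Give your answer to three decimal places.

At equilibrium m(1−p*) = e·p*, so m = e·p*/(1−p*).
m = 0.09 × 0.57 / 0.4300 = 0.0513/0.4300 = 0.1193.

0.119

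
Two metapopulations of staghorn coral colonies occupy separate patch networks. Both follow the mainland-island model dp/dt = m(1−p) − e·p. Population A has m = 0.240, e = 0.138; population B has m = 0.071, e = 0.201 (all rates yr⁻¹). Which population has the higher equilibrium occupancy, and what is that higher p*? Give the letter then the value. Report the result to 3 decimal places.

A: p*_A = m/(m+e) = 0.240/0.3780 = 0.6349.
B: p*_B = 0.071/0.2720 = 0.2610.
A is higher at 0.6349.

A, 0.635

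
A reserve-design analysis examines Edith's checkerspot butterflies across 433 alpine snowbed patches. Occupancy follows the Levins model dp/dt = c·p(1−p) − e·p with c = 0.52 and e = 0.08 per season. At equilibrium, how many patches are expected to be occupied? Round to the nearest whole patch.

p* = 1 − e/c = 1 − 0.08/0.52 = 0.8462.
Expected occupied patches = N × p* = 433 × 0.8462 = 366.38 ≈ 366.

366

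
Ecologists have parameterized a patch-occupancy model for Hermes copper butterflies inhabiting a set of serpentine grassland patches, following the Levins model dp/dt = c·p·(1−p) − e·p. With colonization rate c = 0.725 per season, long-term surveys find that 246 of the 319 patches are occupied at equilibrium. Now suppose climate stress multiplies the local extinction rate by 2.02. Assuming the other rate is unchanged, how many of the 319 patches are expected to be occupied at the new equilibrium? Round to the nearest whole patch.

Observed p* = 246/319 = 0.77116.
Balance c(1−p*) = e gives e = 0.725×(1 − 0.77116) = 0.16591.
New p* = 1 − e/c = 1 − 0.33514/0.72500 = 0.53774.
Expected occupied = 319 × 0.53774 = 171.54 ≈ 172.

172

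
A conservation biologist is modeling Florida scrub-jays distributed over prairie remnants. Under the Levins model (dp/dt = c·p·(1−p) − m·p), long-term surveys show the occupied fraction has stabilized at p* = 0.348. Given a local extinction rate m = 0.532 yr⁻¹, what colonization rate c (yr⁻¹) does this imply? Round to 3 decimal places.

0.816

At equilibrium c(1−p*) = m, so c = m/(1−p*).
c = 0.532/(1 − 0.348) = 0.532/0.6520 = 0.8160.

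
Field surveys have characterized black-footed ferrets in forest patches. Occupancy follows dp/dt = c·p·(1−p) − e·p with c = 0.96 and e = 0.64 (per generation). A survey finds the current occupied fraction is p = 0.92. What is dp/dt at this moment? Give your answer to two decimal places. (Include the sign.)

-0.52

Colonization term: c·p·(1−p) = 0.96×0.92×0.0800 = 0.07066.
Extinction term: e·p = 0.58880.
dp/dt = 0.07066 − 0.58880 = -0.51814.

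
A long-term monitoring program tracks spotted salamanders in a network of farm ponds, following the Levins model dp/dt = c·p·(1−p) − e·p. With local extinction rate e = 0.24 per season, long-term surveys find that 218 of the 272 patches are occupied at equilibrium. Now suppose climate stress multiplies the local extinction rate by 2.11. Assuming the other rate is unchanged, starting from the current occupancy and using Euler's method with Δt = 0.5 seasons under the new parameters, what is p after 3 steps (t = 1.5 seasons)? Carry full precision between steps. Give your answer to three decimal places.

0.621

Observed p* = 218/272 = 0.80147.
Balance c(1−p*) = e gives c = e/(1 − 0.80147) = 0.24/0.19853 = 1.20889.
Starting from p₀ = 0.80147; update p ← p + (dp/dt)·Δt with the new parameters.
  1  |  dp/dt·Δt = -0.106756  |  p_1 = 0.694715
  2  |  dp/dt·Δt = -0.047707  |  p_2 = 0.647007
  3  |  dp/dt·Δt = -0.025774  |  p_3 = 0.621233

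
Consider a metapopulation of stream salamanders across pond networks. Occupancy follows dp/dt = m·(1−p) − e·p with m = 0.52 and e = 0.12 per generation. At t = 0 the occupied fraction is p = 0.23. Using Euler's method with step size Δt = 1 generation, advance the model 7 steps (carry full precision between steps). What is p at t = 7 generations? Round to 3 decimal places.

Update rule: p ← p + [m·(1−p) − e·p]·Δt with Δt = 1.
  1  |  dp/dt·Δt = +0.372800  |  p_1 = 0.602800
  2  |  dp/dt·Δt = +0.134208  |  p_2 = 0.737008
  3  |  dp/dt·Δt = +0.048315  |  p_3 = 0.785323
  4  |  dp/dt·Δt = +0.017393  |  p_4 = 0.802716
  5  |  dp/dt·Δt = +0.006262  |  p_5 = 0.808978
  6  |  dp/dt·Δt = +0.002254  |  p_6 = 0.811232
  7  |  dp/dt·Δt = +0.000812  |  p_7 = 0.812044

0.812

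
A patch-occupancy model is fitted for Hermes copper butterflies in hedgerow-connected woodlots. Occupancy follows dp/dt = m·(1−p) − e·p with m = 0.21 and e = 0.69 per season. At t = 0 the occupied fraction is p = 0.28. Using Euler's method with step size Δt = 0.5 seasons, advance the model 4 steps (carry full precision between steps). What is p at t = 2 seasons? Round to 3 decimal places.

Update rule: p ← p + [m·(1−p) − e·p]·Δt with Δt = 0.5.
step 1: Δp = -0.02100, p = 0.25900
step 2: Δp = -0.01155, p = 0.24745
step 3: Δp = -0.00635, p = 0.24110
step 4: Δp = -0.00349, p = 0.23760

0.238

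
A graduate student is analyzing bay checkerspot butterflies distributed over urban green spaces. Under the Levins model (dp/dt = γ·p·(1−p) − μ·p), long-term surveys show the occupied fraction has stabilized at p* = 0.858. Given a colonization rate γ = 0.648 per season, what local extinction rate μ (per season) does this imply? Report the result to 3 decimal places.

At equilibrium γ(1−p*) = μ.
μ = 0.648 × (1 − 0.858) = 0.648 × 0.1420 = 0.0920.

0.092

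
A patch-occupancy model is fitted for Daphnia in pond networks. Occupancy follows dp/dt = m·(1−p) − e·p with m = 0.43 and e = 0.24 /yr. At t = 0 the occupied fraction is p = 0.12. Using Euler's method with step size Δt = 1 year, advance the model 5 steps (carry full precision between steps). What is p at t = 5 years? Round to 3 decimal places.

Update rule: p ← p + [m·(1−p) − e·p]·Δt with Δt = 1.
  1  |  dp/dt·Δt = +0.349600  |  p_1 = 0.469600
  2  |  dp/dt·Δt = +0.115368  |  p_2 = 0.584968
  3  |  dp/dt·Δt = +0.038071  |  p_3 = 0.623039
  4  |  dp/dt·Δt = +0.012564  |  p_4 = 0.635603
  5  |  dp/dt·Δt = +0.004146  |  p_5 = 0.639749

0.640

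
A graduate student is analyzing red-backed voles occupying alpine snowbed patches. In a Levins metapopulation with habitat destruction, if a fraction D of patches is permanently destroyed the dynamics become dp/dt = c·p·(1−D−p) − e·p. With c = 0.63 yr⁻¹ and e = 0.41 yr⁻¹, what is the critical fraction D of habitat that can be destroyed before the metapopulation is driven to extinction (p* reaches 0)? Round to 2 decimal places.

0.35

The nontrivial equilibrium is p* = (1−D) − e/c; extinction occurs when this hits zero.
So D_crit = 1 − e/c = 1 − 0.41/0.63 = 1 − 0.6508 = 0.3492.
Note this equals the original equilibrium occupancy — the Levins extinction-debt result.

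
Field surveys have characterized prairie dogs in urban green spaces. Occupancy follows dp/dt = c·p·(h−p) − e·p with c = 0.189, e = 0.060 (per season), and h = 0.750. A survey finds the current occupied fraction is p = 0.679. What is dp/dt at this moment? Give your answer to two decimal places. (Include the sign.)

Colonization term: c·p·(h−p) = 0.189×0.679×0.0710 = 0.00911.
Extinction term: e·p = 0.04074.
dp/dt = 0.00911 − 0.04074 = -0.03163.

-0.03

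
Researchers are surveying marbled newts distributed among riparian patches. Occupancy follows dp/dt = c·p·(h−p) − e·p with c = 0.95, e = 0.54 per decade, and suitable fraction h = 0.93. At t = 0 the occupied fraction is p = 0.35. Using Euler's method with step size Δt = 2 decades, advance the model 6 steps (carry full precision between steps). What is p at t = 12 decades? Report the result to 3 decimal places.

Update rule: p ← p + [c·p·(h−p) − e·p]·Δt with Δt = 2.
t = 2: p = 0.35000 + (+0.00770) = 0.35770
t = 4: p = 0.35770 + (+0.00264) = 0.36034
t = 6: p = 0.36034 + (+0.00085) = 0.36119
t = 8: p = 0.36119 + (+0.00027) = 0.36146
t = 10: p = 0.36146 + (+0.00008) = 0.36154
t = 12: p = 0.36154 + (+0.00003) = 0.36157

0.362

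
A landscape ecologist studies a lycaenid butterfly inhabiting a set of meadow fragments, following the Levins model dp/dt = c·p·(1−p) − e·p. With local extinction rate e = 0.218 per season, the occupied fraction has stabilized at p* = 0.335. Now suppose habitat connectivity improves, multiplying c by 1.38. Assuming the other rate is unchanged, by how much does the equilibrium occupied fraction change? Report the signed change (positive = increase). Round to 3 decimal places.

0.183

Balance c(1−p*) = e gives c = e/(1 − 0.33500) = 0.218/0.66500 = 0.32782.
New p* = 1 − e/c = 1 − 0.21800/0.45239 = 0.51811.
Δp* = 0.51811 − 0.33500 = +0.18311.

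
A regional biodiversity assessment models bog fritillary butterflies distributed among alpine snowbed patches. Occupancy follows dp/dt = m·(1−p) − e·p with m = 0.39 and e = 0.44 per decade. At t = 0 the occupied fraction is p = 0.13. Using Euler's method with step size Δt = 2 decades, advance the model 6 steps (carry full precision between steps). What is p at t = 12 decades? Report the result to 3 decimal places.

0.442

Update rule: p ← p + [m·(1−p) − e·p]·Δt with Δt = 2.
  1  |  dp/dt·Δt = +0.564200  |  p_1 = 0.694200
  2  |  dp/dt·Δt = -0.372372  |  p_2 = 0.321828
  3  |  dp/dt·Δt = +0.245766  |  p_3 = 0.567594
  4  |  dp/dt·Δt = -0.162205  |  p_4 = 0.405388
  5  |  dp/dt·Δt = +0.107055  |  p_5 = 0.512444
  6  |  dp/dt·Δt = -0.070657  |  p_6 = 0.441787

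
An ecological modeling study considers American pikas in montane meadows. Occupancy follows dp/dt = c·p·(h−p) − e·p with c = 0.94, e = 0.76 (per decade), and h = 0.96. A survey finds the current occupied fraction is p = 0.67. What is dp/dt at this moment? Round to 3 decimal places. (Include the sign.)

-0.327

Colonization term: c·p·(h−p) = 0.94×0.67×0.2900 = 0.18264.
Extinction term: e·p = 0.50920.
dp/dt = 0.18264 − 0.50920 = -0.32656.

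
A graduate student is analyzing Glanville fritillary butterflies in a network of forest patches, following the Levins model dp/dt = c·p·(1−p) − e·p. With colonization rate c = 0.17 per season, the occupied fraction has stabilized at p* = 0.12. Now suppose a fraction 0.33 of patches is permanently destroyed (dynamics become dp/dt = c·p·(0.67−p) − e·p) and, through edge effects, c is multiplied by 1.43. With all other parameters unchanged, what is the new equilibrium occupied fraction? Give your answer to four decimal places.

0.0546

Balance c(1−p*) = e gives e = 0.17×(1 − 0.12000) = 0.14960.
New p* = 0.67 − e/c = 0.67 − 0.14960/0.24310 = 0.05462.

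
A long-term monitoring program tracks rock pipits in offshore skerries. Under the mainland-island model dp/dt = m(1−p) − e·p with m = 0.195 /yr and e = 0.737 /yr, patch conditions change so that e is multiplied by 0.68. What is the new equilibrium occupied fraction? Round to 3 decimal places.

0.280

Before: p* = 0.195/(0.195+0.737) = 0.2092.
After: m = 0.195, e = 0.50116; p* = 0.195/0.6962 = 0.2801.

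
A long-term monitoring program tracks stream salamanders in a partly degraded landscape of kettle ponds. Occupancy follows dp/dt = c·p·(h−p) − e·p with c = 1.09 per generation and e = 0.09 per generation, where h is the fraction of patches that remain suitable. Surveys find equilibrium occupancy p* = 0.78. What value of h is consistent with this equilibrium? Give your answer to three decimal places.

0.863

At equilibrium c(h−p*) = e, so h = p* + e/c.
h = 0.78 + 0.09/1.09 = 0.78 + 0.0826 = 0.8626.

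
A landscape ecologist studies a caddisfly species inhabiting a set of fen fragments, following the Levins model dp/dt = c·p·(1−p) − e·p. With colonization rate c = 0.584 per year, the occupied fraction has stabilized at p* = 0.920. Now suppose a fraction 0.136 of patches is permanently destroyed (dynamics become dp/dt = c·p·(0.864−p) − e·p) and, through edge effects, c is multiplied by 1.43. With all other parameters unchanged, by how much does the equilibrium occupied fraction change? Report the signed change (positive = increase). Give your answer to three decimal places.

Balance c(1−p*) = e gives e = 0.584×(1 − 0.92000) = 0.04672.
New p* = 0.864 − e/c = 0.864 − 0.04672/0.83512 = 0.80806.
Δp* = 0.80806 − 0.92000 = -0.11194.

-0.112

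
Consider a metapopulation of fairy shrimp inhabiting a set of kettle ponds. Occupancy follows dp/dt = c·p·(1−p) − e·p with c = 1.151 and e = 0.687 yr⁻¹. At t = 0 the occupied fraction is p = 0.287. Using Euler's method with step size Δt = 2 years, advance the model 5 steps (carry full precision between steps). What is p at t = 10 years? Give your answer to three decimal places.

Update rule: p ← p + [c·p·(1−p) − e·p]·Δt with Δt = 2.
p: 0.28700 → 0.36372  (Δp = +0.07672)
p: 0.36372 → 0.39672  (Δp = +0.03299)
p: 0.39672 → 0.40257  (Δp = +0.00586)
p: 0.40257 → 0.40309  (Δp = +0.00052)
p: 0.40309 → 0.40312  (Δp = +0.00004)

0.403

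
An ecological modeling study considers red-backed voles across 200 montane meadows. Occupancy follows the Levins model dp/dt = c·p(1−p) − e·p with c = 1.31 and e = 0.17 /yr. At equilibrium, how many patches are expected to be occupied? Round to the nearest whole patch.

174

p* = 1 − e/c = 1 − 0.17/1.31 = 0.8702.
Expected occupied patches = N × p* = 200 × 0.8702 = 174.05 ≈ 174.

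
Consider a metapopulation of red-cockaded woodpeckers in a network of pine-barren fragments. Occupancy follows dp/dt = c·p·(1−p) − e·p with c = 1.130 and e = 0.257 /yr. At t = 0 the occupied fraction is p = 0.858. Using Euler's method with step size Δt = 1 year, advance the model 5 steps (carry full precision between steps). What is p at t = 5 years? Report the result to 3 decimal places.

0.773

Update rule: p ← p + [c·p·(1−p) − e·p]·Δt with Δt = 1.
t = 1: p = 0.85800 + (-0.08283) = 0.77517
t = 2: p = 0.77517 + (-0.00228) = 0.77289
t = 3: p = 0.77289 + (-0.00028) = 0.77261
t = 4: p = 0.77261 + (-0.00004) = 0.77257
t = 5: p = 0.77257 + (-0.00000) = 0.77257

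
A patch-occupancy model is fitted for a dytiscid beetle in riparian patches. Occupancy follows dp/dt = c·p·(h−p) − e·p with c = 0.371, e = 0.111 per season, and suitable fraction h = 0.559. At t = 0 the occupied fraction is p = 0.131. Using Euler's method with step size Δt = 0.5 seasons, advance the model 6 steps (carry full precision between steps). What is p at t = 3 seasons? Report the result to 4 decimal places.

Update rule: p ← p + [c·p·(h−p) − e·p]·Δt with Δt = 0.5.
step 1: Δp = +0.00313, p = 0.13413
step 2: Δp = +0.00313, p = 0.13726
step 3: Δp = +0.00312, p = 0.14038
step 4: Δp = +0.00311, p = 0.14349
step 5: Δp = +0.00310, p = 0.14658
step 6: Δp = +0.00308, p = 0.14966

0.1497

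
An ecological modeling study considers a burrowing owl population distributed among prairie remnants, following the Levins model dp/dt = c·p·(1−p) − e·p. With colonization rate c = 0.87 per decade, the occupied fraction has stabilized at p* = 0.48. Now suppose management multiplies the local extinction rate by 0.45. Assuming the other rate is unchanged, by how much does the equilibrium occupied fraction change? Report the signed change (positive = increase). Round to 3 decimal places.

0.286

Balance c(1−p*) = e gives e = 0.87×(1 − 0.48000) = 0.45240.
New p* = 1 − e/c = 1 − 0.20358/0.87000 = 0.76600.
Δp* = 0.76600 − 0.48000 = +0.28600.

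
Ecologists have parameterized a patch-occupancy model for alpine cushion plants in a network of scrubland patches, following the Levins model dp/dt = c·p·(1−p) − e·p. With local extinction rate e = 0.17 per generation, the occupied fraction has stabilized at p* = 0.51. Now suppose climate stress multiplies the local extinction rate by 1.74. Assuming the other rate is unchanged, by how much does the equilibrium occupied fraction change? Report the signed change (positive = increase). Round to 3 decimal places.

-0.363

Balance c(1−p*) = e gives c = e/(1 − 0.51000) = 0.17/0.49000 = 0.34694.
New p* = 1 − e/c = 1 − 0.29580/0.34694 = 0.14740.
Δp* = 0.14740 − 0.51000 = -0.36260.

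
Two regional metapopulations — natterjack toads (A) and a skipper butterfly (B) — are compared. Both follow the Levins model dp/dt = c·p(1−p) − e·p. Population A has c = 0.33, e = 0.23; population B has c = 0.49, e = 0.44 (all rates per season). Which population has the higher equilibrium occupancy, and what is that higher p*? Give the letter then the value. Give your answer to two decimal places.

A, 0.30

A: p*_A = 1 − 0.23/0.33 = 0.3030.
B: p*_B = 1 − 0.44/0.49 = 0.1020.
A is higher at 0.3030.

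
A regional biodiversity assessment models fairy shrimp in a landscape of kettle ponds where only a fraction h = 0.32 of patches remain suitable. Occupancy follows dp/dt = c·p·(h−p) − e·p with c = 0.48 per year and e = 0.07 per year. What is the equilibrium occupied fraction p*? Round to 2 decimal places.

Setting dp/dt = 0 and dividing by p* gives c·(h−p*) = e.
So p* = h − e/c = 0.32 − 0.07/0.48 = 0.32 − 0.1458 = 0.1742.

0.17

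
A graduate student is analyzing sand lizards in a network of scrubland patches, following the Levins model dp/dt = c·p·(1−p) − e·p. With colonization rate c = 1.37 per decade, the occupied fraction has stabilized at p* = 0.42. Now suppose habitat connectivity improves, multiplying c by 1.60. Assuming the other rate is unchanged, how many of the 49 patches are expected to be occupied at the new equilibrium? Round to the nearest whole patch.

Balance c(1−p*) = e gives e = 1.37×(1 − 0.42000) = 0.79460.
New p* = 1 − e/c = 1 − 0.79460/2.19200 = 0.63750.
Expected occupied = 49 × 0.63750 = 31.24 ≈ 31.

31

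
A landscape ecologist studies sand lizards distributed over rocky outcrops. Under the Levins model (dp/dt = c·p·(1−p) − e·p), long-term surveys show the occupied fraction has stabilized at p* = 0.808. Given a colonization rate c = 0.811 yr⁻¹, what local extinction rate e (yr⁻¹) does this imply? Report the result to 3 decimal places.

0.156

At equilibrium c(1−p*) = e.
e = 0.811 × (1 − 0.808) = 0.811 × 0.1920 = 0.1557.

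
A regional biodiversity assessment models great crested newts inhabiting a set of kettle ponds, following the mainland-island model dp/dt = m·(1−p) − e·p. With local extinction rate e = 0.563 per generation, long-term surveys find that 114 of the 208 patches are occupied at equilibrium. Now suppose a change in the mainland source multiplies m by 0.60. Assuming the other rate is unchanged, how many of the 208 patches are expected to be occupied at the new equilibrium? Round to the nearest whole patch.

88

Observed p* = 114/208 = 0.54808.
Balance m(1−p*) = e·p* gives m = e·p*/(1−p*) = 0.563×0.54808/0.45192 = 0.68280.
New p* = m/(m+e) = 0.40968/(0.40968+0.56300) = 0.42119.
Expected occupied = 208 × 0.42119 = 87.61 ≈ 88.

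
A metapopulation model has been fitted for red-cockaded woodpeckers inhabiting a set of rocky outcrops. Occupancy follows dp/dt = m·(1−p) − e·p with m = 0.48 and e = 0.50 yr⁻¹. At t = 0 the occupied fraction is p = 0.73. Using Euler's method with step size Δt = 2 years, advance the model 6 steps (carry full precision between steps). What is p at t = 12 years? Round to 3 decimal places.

Update rule: p ← p + [m·(1−p) − e·p]·Δt with Δt = 2.
  1  |  dp/dt·Δt = -0.470800  |  p_1 = 0.259200
  2  |  dp/dt·Δt = +0.451968  |  p_2 = 0.711168
  3  |  dp/dt·Δt = -0.433889  |  p_3 = 0.277279
  4  |  dp/dt·Δt = +0.416534  |  p_4 = 0.693812
  5  |  dp/dt·Δt = -0.399872  |  p_5 = 0.293940
  6  |  dp/dt·Δt = +0.383877  |  p_6 = 0.677818

0.678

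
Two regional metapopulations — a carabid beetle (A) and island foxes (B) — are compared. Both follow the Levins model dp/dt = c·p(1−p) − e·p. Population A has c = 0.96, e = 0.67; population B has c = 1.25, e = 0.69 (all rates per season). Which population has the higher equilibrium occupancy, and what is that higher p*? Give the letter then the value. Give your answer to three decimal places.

B, 0.448

A: p*_A = 1 − 0.67/0.96 = 0.3021.
B: p*_B = 1 − 0.69/1.25 = 0.4480.
B is higher at 0.4480.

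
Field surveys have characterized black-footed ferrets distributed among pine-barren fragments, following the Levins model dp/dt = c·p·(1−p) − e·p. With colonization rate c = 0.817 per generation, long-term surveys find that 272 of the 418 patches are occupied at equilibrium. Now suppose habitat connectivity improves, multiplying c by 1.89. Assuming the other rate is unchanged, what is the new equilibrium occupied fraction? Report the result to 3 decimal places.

0.815

Observed p* = 272/418 = 0.65072.
Balance c(1−p*) = e gives e = 0.817×(1 − 0.65072) = 0.28536.
New p* = 1 − e/c = 1 − 0.28536/1.54413 = 0.81520.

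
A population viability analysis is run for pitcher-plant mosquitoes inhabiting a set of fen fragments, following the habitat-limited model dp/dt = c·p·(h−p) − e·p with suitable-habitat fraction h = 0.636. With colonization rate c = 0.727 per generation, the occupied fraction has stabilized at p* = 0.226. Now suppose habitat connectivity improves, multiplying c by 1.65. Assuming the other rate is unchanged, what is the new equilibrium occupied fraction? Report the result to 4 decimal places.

0.3875

Balance c(h−p*) = e gives e = 0.727×(0.636 − 0.22600) = 0.29807.
New p* = 0.636 − e/c = 0.636 − 0.29807/1.19955 = 0.38752.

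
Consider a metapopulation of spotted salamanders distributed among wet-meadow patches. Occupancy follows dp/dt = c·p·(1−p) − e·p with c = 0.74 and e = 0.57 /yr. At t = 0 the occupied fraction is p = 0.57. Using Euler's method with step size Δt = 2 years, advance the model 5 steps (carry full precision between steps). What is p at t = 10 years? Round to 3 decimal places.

Update rule: p ← p + [c·p·(1−p) − e·p]·Δt with Δt = 2.
  1  |  dp/dt·Δt = -0.287052  |  p_1 = 0.282948
  2  |  dp/dt·Δt = -0.022286  |  p_2 = 0.260662
  3  |  dp/dt·Δt = -0.011933  |  p_3 = 0.248729
  4  |  dp/dt·Δt = -0.006994  |  p_4 = 0.241735
  5  |  dp/dt·Δt = -0.004295  |  p_5 = 0.237440

0.237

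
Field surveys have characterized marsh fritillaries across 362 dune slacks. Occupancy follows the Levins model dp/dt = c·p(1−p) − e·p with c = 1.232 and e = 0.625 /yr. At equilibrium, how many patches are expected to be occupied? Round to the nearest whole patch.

p* = 1 − e/c = 1 − 0.625/1.232 = 0.4927.
Expected occupied patches = N × p* = 362 × 0.4927 = 178.36 ≈ 178.

178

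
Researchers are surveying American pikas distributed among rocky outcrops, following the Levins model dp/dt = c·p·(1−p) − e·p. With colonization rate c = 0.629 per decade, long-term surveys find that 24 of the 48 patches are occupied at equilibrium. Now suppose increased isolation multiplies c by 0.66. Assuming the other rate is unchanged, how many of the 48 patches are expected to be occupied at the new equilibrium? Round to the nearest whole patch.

Observed p* = 24/48 = 0.50000.
Balance c(1−p*) = e gives e = 0.629×(1 − 0.50000) = 0.31450.
New p* = 1 − e/c = 1 − 0.31450/0.41514 = 0.24242.
Expected occupied = 48 × 0.24242 = 11.64 ≈ 12.

12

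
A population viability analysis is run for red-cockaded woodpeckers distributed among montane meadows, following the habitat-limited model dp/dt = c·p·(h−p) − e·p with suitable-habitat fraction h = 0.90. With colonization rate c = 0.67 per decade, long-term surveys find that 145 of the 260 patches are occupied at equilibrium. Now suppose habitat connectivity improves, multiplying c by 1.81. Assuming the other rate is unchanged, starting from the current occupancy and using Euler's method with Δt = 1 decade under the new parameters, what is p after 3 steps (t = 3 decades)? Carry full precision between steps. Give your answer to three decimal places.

0.709

Observed p* = 145/260 = 0.55769.
Balance c(h−p*) = e gives e = 0.67×(0.9 − 0.55769) = 0.22935.
Starting from p₀ = 0.55769; update p ← p + (dp/dt)·Δt with the new parameters.
t = 1: p = 0.55769 + (+0.10360) = 0.66130
t = 2: p = 0.66130 + (+0.03976) = 0.70106
t = 3: p = 0.70106 + (+0.00835) = 0.70941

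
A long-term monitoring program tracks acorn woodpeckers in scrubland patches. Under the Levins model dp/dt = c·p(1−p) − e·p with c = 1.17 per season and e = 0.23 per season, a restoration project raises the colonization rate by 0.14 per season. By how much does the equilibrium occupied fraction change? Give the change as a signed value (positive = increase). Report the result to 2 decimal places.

0.02

Before: p* = 1 − 0.23/1.17 = 0.8034.
After the change, c = 1.31, e = 0.23, so p* = 1 − 0.23/1.31 = 0.8244.
Δp* = 0.8244 − 0.8034 = +0.0210.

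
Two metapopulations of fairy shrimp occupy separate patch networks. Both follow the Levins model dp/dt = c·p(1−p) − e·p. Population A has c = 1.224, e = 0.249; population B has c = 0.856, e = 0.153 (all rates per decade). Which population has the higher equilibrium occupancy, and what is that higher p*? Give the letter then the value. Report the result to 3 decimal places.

B, 0.821

A: p*_A = 1 − 0.249/1.224 = 0.7966.
B: p*_B = 1 − 0.153/0.856 = 0.8213.
B is higher at 0.8213.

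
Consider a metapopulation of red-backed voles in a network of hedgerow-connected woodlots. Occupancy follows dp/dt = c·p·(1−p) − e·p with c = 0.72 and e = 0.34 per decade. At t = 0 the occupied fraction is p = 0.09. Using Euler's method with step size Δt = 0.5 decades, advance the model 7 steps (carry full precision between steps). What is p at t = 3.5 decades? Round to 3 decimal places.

Update rule: p ← p + [c·p·(1−p) − e·p]·Δt with Δt = 0.5.
  1  |  dp/dt·Δt = +0.014184  |  p_1 = 0.104184
  2  |  dp/dt·Δt = +0.015887  |  p_2 = 0.120071
  3  |  dp/dt·Δt = +0.017623  |  p_3 = 0.137695
  4  |  dp/dt·Δt = +0.019336  |  p_4 = 0.157031
  5  |  dp/dt·Δt = +0.020959  |  p_5 = 0.177990
  6  |  dp/dt·Δt = +0.022413  |  p_6 = 0.200403
  7  |  dp/dt·Δt = +0.023618  |  p_7 = 0.224022

0.224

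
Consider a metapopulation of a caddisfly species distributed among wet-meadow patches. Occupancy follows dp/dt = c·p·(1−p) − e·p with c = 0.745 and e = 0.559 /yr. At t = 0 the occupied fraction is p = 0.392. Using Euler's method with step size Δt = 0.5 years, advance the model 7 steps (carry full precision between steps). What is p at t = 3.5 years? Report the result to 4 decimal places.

Update rule: p ← p + [c·p·(1−p) − e·p]·Δt with Δt = 0.5.
step 1: Δp = -0.02078, p = 0.37122
step 2: Δp = -0.01681, p = 0.35441
step 3: Δp = -0.01383, p = 0.34058
step 4: Δp = -0.01153, p = 0.32905
step 5: Δp = -0.00973, p = 0.31932
step 6: Δp = -0.00828, p = 0.31103
step 7: Δp = -0.00711, p = 0.30392

0.3039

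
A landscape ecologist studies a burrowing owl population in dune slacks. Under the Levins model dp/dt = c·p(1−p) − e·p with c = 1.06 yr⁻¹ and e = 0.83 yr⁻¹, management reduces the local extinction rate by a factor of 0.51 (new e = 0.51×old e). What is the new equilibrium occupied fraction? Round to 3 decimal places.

Before: p* = 1 − 0.83/1.06 = 0.2170.
After the change, c = 1.06, e = 0.4233, so p* = 1 − 0.4233/1.06 = 0.6007.

0.601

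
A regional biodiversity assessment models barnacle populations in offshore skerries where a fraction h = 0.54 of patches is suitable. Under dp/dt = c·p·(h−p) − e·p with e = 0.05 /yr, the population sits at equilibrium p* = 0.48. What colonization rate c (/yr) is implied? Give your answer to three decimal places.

0.833

At equilibrium c(h−p*) = e, so c = e/(h−p*).
c = 0.05/(0.54 − 0.48) = 0.05/0.0600 = 0.8333.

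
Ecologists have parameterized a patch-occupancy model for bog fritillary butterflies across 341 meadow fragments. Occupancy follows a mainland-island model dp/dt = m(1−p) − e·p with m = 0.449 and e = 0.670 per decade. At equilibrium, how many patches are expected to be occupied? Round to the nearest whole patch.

p* = m/(m+e) = 0.449/1.1190 = 0.4013.
Expected occupied patches = N × p* = 341 × 0.4013 = 136.83 ≈ 137.

137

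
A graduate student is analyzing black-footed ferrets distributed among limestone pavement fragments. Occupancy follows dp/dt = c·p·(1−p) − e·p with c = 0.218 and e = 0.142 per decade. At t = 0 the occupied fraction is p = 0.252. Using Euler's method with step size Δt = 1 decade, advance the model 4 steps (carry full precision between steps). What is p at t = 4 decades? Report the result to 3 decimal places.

0.272

Update rule: p ← p + [c·p·(1−p) − e·p]·Δt with Δt = 1.
  1  |  dp/dt·Δt = +0.005308  |  p_1 = 0.257308
  2  |  dp/dt·Δt = +0.005122  |  p_2 = 0.262430
  3  |  dp/dt·Δt = +0.004931  |  p_3 = 0.267361
  4  |  dp/dt·Δt = +0.004736  |  p_4 = 0.272098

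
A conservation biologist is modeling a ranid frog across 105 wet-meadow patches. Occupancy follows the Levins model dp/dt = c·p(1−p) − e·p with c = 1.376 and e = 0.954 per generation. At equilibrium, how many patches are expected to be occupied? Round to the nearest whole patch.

p* = 1 − e/c = 1 − 0.954/1.376 = 0.3067.
Expected occupied patches = N × p* = 105 × 0.3067 = 32.20 ≈ 32.

32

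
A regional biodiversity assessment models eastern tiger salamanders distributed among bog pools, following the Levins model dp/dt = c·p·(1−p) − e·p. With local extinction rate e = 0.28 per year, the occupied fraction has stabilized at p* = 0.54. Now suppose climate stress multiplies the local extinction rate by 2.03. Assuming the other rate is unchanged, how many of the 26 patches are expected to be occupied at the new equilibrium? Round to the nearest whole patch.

2

Balance c(1−p*) = e gives c = e/(1 − 0.54000) = 0.28/0.46000 = 0.60870.
New p* = 1 − e/c = 1 − 0.56840/0.60870 = 0.06621.
Expected occupied = 26 × 0.06621 = 1.72 ≈ 2.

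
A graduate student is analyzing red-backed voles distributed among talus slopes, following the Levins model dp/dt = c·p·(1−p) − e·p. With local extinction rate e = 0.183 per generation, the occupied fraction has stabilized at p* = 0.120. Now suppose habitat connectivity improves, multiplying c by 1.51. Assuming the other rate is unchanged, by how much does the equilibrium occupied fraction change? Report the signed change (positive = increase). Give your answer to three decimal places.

0.297

Balance c(1−p*) = e gives c = e/(1 − 0.12000) = 0.183/0.88000 = 0.20795.
New p* = 1 − e/c = 1 − 0.18300/0.31400 = 0.41720.
Δp* = 0.41720 − 0.12000 = +0.29720.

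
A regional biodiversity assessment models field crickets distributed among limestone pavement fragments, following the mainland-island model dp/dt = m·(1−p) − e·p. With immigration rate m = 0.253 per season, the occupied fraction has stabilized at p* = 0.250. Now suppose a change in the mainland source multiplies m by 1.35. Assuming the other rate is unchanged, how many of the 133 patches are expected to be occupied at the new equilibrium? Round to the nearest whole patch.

Balance m(1−p*) = e·p* gives e = m(1−p*)/p* = 0.253×0.75000/0.25000 = 0.75900.
New p* = m/(m+e) = 0.34155/(0.34155+0.75900) = 0.31034.
Expected occupied = 133 × 0.31034 = 41.28 ≈ 41.

41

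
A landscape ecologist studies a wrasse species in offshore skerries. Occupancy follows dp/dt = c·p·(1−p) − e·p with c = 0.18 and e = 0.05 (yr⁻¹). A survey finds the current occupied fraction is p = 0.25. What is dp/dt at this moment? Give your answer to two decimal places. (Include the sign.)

0.02

Colonization term: c·p·(1−p) = 0.18×0.25×0.7500 = 0.03375.
Extinction term: e·p = 0.01250.
dp/dt = 0.03375 − 0.01250 = 0.02125.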